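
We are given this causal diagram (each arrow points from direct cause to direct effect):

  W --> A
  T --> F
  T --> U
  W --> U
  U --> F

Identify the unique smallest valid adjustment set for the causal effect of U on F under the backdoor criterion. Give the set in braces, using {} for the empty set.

Variables eligible for adjustment (non-descendants of U, excluding U and F): {A, T, W}.
Backdoor paths from U to F:
  P1: U <- T -> F
The empty set is not sufficient: P1 (U <- T -> F) has no collider blocking it and no conditioned non-collider, so it is open.
Try {T}:
  P1: blocked at fork node T ∈ conditioning set.
{T} contains no descendant of U and blocks every backdoor path.
No other singleton works — e.g. {W} leaves P1 open — so {T} is the unique smallest valid adjustment set.

{T}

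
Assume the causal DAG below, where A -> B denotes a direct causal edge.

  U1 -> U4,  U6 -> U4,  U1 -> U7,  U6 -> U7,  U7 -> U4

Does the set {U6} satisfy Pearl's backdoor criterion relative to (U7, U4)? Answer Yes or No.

No

Backdoor paths from U7 to U4 (paths whose first edge points into U7):
  P1: U7 <- U6 -> U4
  P2: U7 <- U1 -> U4
Condition 1 (no descendant of U7 in the set): holds — descendants of U7 are {U4}; none are in {U6}.
Condition 2 (every backdoor path blocked by {U6}):
  P1: blocked at fork node U6 ∈ conditioning set.
  P2: open — no interior node is in the conditioning set.
{U6} does not satisfy the backdoor criterion.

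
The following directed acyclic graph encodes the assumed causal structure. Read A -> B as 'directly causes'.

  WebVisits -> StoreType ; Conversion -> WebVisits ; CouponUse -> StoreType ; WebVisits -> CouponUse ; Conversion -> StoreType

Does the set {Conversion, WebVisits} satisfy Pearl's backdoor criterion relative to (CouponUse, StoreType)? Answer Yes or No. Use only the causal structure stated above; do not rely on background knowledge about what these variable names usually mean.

Yes

Backdoor paths from CouponUse to StoreType (paths whose first edge points into CouponUse):
  P1: CouponUse <- WebVisits <- Conversion -> StoreType
  P2: CouponUse <- WebVisits -> StoreType
Condition 1 (no descendant of CouponUse in the set): holds — descendants of CouponUse are {StoreType}; none are in {Conversion, WebVisits}.
Condition 2 (every backdoor path blocked by {Conversion, WebVisits}):
  P1: blocked at chain node WebVisits ∈ conditioning set.
  P2: blocked at fork node WebVisits ∈ conditioning set.
{Conversion, WebVisits} satisfies the backdoor criterion.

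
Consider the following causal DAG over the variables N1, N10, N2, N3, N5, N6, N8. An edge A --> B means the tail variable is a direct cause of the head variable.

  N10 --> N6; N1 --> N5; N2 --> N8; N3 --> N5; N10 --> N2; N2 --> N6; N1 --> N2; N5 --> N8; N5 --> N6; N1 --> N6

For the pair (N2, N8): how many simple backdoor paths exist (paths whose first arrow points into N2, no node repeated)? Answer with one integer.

4

A backdoor path from N2 to N8 is any simple undirected path whose first edge points into N2 (i.e. leaves N2 via a parent).
Parents of N2: {N1, N10}.
Enumerating:
  P1: N2 <- N10 -> N6 <- N1 -> N5 -> N8
  P2: N2 <- N10 -> N6 <- N5 -> N8
  P3: N2 <- N1 -> N5 -> N8
  P4: N2 <- N1 -> N6 <- N5 -> N8
That exhausts the simple backdoor paths. Count: 4.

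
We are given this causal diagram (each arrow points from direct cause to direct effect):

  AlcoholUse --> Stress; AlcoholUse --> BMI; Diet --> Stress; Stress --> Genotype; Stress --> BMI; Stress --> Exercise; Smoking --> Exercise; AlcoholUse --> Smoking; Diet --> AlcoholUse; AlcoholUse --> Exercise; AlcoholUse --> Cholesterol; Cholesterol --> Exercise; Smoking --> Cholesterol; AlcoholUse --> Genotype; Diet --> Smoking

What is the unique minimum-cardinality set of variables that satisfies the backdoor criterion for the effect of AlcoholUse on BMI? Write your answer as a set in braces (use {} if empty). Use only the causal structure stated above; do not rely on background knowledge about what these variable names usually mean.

Variables eligible for adjustment (non-descendants of AlcoholUse, excluding AlcoholUse and BMI): {Diet}.
Backdoor paths from AlcoholUse to BMI:
  P1: AlcoholUse <- Diet -> Smoking -> Cholesterol -> Exercise <- Stress -> BMI
  P2: AlcoholUse <- Diet -> Smoking -> Exercise <- Stress -> BMI
  P3: AlcoholUse <- Diet -> Stress -> BMI
The empty set is not sufficient: P3 (AlcoholUse <- Diet -> Stress -> BMI) has no collider blocking it and no conditioned non-collider, so it is open.
Try {Diet}:
  P1: blocked at fork node Diet ∈ conditioning set.
  P2: blocked at fork node Diet ∈ conditioning set.
  P3: blocked at fork node Diet ∈ conditioning set.
{Diet} contains no descendant of AlcoholUse and blocks every backdoor path.
{Diet} is the unique smallest valid adjustment set.

{Diet}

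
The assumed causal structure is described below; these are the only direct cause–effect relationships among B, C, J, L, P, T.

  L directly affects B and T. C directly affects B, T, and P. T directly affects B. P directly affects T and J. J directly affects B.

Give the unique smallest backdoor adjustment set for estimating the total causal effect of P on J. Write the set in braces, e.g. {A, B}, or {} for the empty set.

Variables eligible for adjustment (non-descendants of P, excluding P and J): {C, L}.
Backdoor paths from P to J:
  P1: P <- C -> T <- L -> B <- J
  P2: P <- C -> T -> B <- J
  P3: P <- C -> B <- J
Each backdoor path contains an unconditioned collider, so every path is already blocked with the empty conditioning set:
  P1: blocked at collider T (neither it nor any descendant is in the conditioning set).
  P2: blocked at collider B (neither it nor any descendant is in the conditioning set).
  P3: blocked at collider B (neither it nor any descendant is in the conditioning set).
The empty set is therefore the unique smallest valid set.

{}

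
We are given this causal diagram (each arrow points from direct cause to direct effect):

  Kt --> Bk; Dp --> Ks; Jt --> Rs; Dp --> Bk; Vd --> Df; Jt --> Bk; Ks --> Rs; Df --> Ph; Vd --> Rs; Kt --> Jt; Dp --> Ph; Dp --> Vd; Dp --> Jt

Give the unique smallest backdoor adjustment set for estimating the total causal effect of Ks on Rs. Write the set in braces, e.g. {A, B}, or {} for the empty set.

{Dp}

Variables eligible for adjustment (non-descendants of Ks, excluding Ks and Rs): {Bk, Df, Dp, Jt, Kt, Ph, Vd}.
Backdoor paths from Ks to Rs:
  P1: Ks <- Dp -> Vd -> Rs
  P2: Ks <- Dp -> Jt -> Rs
  P3: Ks <- Dp -> Ph <- Df <- Vd -> Rs
  P4: Ks <- Dp -> Bk <- Kt -> Jt -> Rs
  P5: Ks <- Dp -> Bk <- Jt -> Rs
The empty set is not sufficient: P1 (Ks <- Dp -> Vd -> Rs) has no collider blocking it and no conditioned non-collider, so it is open.
Try {Dp}:
  P1: blocked at fork node Dp ∈ conditioning set.
  P2: blocked at fork node Dp ∈ conditioning set.
  P3: blocked at fork node Dp ∈ conditioning set.
  P4: blocked at fork node Dp ∈ conditioning set.
  P5: blocked at fork node Dp ∈ conditioning set.
{Dp} contains no descendant of Ks and blocks every backdoor path.
No other singleton works — e.g. {Kt} leaves P1 open — so {Dp} is the unique smallest valid adjustment set.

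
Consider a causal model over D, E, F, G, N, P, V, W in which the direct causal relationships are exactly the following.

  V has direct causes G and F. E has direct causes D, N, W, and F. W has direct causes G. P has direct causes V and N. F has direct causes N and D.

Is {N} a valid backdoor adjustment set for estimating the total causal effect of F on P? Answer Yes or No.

Backdoor paths from F to P (paths whose first edge points into F):
  P1: F <- N -> E <- W <- G -> V -> P
  P2: F <- N -> P
  P3: F <- D -> E <- N -> P
  P4: F <- D -> E <- W <- G -> V -> P
Condition 1 (no descendant of F in the set): holds — descendants of F are {E, P, V}; none are in {N}.
Condition 2 (every backdoor path blocked by {N}):
  P1: blocked at fork node N ∈ conditioning set.
  P2: blocked at fork node N ∈ conditioning set.
  P3: blocked at collider E (neither it nor any descendant is in the conditioning set).
  P4: blocked at collider E (neither it nor any descendant is in the conditioning set).
{N} satisfies the backdoor criterion.

Yes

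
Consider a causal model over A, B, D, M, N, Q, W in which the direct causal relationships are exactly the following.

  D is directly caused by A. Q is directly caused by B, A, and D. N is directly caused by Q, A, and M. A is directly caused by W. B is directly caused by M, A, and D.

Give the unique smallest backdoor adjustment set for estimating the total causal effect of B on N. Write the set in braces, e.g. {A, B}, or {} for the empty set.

Variables eligible for adjustment (non-descendants of B, excluding B and N): {A, D, M, W}.
Backdoor paths from B to N:
  P1: B <- A -> D -> Q -> N
  P2: B <- A -> Q -> N
  P3: B <- A -> N
  P4: B <- D <- A -> Q -> N
  P5: B <- D <- A -> N
  P6: B <- D -> Q <- A -> N
  P7: B <- D -> Q -> N
  P8: B <- M -> N
The empty set is not sufficient: P1 (B <- A -> D -> Q -> N) has no collider blocking it and no conditioned non-collider, so it is open.
Try {A, D, M}:
  P1: blocked at fork node A ∈ conditioning set.
  P2: blocked at fork node A ∈ conditioning set.
  P3: blocked at fork node A ∈ conditioning set.
  P4: blocked at chain node D ∈ conditioning set.
  P5: blocked at chain node D ∈ conditioning set.
  P6: blocked at fork node D ∈ conditioning set.
  P7: blocked at fork node D ∈ conditioning set.
  P8: blocked at fork node M ∈ conditioning set.
{A, D, M} contains no descendant of B and blocks every backdoor path.
Every element of {A, D, M} is needed (dropping A leaves P2 open; dropping D leaves P7 open; dropping M leaves P8 open), so no proper subset is valid.
Among all size-3 subsets of the eligible variables, only {A, D, M} blocks every backdoor path, so it is the unique smallest valid adjustment set.

{A, D, M}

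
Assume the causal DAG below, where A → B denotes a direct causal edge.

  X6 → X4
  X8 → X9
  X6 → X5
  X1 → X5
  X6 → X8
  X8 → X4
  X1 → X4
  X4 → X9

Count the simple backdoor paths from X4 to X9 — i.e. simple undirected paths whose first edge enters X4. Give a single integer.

A backdoor path from X4 to X9 is any simple undirected path whose first edge points into X4 (i.e. leaves X4 via a parent).
Parents of X4: {X1, X6, X8}.
Enumerating:
  P1: X4 <- X6 -> X8 -> X9
  P2: X4 <- X1 -> X5 <- X6 -> X8 -> X9
  P3: X4 <- X8 -> X9
That exhausts the simple backdoor paths. Count: 3.

3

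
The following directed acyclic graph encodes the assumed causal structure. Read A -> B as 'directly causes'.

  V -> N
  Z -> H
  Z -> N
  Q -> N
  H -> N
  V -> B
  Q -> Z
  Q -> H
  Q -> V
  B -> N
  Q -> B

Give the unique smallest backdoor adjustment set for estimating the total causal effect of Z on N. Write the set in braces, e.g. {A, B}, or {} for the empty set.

{Q}

Variables eligible for adjustment (non-descendants of Z, excluding Z and N): {B, Q, V}.
Backdoor paths from Z to N:
  P1: Z <- Q -> V -> B -> N
  P2: Z <- Q -> V -> N
  P3: Z <- Q -> B <- V -> N
  P4: Z <- Q -> B -> N
  P5: Z <- Q -> H -> N
  P6: Z <- Q -> N
The empty set is not sufficient: P1 (Z <- Q -> V -> B -> N) has no collider blocking it and no conditioned non-collider, so it is open.
Try {Q}:
  P1: blocked at fork node Q ∈ conditioning set.
  P2: blocked at fork node Q ∈ conditioning set.
  P3: blocked at fork node Q ∈ conditioning set.
  P4: blocked at fork node Q ∈ conditioning set.
  P5: blocked at fork node Q ∈ conditioning set.
  P6: blocked at fork node Q ∈ conditioning set.
{Q} contains no descendant of Z and blocks every backdoor path.
No other singleton works — e.g. {V} leaves P4 open — so {Q} is the unique smallest valid adjustment set.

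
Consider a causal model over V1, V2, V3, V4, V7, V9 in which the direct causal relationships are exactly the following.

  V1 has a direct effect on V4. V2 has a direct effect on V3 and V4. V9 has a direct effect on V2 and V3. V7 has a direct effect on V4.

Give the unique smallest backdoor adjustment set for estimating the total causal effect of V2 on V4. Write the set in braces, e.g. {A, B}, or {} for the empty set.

{}

Variables eligible for adjustment (non-descendants of V2, excluding V2 and V4): {V1, V7, V9}.
Backdoor paths from V2 to V4:
  (none)
With no backdoor paths the empty set already satisfies the criterion, and it is trivially minimal.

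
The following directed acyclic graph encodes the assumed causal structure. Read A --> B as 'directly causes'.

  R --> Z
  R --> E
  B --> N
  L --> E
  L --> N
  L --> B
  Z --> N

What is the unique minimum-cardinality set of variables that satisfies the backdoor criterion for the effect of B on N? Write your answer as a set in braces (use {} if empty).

{L}

Variables eligible for adjustment (non-descendants of B, excluding B and N): {E, L, R, Z}.
Backdoor paths from B to N:
  P1: B <- L -> N
  P2: B <- L -> E <- R -> Z -> N
The empty set is not sufficient: P1 (B <- L -> N) has no collider blocking it and no conditioned non-collider, so it is open.
Try {L}:
  P1: blocked at fork node L ∈ conditioning set.
  P2: blocked at fork node L ∈ conditioning set.
{L} contains no descendant of B and blocks every backdoor path.
No other singleton works — e.g. {R} leaves P1 open — so {L} is the unique smallest valid adjustment set.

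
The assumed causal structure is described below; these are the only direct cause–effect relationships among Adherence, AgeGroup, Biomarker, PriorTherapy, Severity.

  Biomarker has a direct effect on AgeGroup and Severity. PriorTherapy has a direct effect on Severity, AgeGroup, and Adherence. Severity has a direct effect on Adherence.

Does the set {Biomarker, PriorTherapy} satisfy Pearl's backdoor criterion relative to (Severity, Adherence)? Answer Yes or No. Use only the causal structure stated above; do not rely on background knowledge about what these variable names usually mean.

Yes

Backdoor paths from Severity to Adherence (paths whose first edge points into Severity):
  P1: Severity <- PriorTherapy -> Adherence
  P2: Severity <- Biomarker -> AgeGroup <- PriorTherapy -> Adherence
Condition 1 (no descendant of Severity in the set): holds — descendants of Severity are {Adherence}; none are in {Biomarker, PriorTherapy}.
Condition 2 (every backdoor path blocked by {Biomarker, PriorTherapy}):
  P1: blocked at fork node PriorTherapy ∈ conditioning set.
  P2: blocked at fork node Biomarker ∈ conditioning set.
{Biomarker, PriorTherapy} satisfies the backdoor criterion.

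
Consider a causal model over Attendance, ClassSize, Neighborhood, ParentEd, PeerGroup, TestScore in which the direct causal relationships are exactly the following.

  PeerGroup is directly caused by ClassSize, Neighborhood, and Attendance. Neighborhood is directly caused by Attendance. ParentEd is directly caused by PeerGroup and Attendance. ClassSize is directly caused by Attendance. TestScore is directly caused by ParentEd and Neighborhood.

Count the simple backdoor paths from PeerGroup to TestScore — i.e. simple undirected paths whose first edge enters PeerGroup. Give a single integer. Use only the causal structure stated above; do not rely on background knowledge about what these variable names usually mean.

6

A backdoor path from PeerGroup to TestScore is any simple undirected path whose first edge points into PeerGroup (i.e. leaves PeerGroup via a parent).
Parents of PeerGroup: {Attendance, ClassSize, Neighborhood}.
Enumerating:
  P1: PeerGroup <- Attendance -> Neighborhood -> TestScore
  P2: PeerGroup <- Attendance -> ParentEd -> TestScore
  P3: PeerGroup <- Neighborhood <- Attendance -> ParentEd -> TestScore
  P4: PeerGroup <- Neighborhood -> TestScore
  P5: PeerGroup <- ClassSize <- Attendance -> Neighborhood -> TestScore
  P6: PeerGroup <- ClassSize <- Attendance -> ParentEd -> TestScore
That exhausts the simple backdoor paths. Count: 6.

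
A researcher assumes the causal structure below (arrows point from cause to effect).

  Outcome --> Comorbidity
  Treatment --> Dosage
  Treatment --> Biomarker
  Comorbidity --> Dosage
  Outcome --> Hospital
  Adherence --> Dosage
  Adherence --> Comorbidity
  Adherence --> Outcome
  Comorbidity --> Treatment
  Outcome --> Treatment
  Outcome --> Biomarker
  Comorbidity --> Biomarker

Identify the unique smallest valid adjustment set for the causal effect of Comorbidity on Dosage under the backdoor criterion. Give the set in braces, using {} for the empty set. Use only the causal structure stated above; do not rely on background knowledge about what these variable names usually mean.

Variables eligible for adjustment (non-descendants of Comorbidity, excluding Comorbidity and Dosage): {Adherence, Hospital, Outcome}.
Backdoor paths from Comorbidity to Dosage:
  P1: Comorbidity <- Adherence -> Outcome -> Treatment -> Dosage
  P2: Comorbidity <- Adherence -> Outcome -> Biomarker <- Treatment -> Dosage
  P3: Comorbidity <- Adherence -> Dosage
  P4: Comorbidity <- Outcome <- Adherence -> Dosage
  P5: Comorbidity <- Outcome -> Treatment -> Dosage
  P6: Comorbidity <- Outcome -> Biomarker <- Treatment -> Dosage
The empty set is not sufficient: P1 (Comorbidity <- Adherence -> Outcome -> Treatment -> Dosage) has no collider blocking it and no conditioned non-collider, so it is open.
Try {Adherence, Outcome}:
  P1: blocked at fork node Adherence ∈ conditioning set.
  P2: blocked at fork node Adherence ∈ conditioning set.
  P3: blocked at fork node Adherence ∈ conditioning set.
  P4: blocked at chain node Outcome ∈ conditioning set.
  P5: blocked at fork node Outcome ∈ conditioning set.
  P6: blocked at fork node Outcome ∈ conditioning set.
{Adherence, Outcome} contains no descendant of Comorbidity and blocks every backdoor path.
Every element of {Adherence, Outcome} is needed (dropping Adherence leaves P3 open; dropping Outcome leaves P5 open), so no proper subset is valid.
Among all size-2 subsets of the eligible variables, only {Adherence, Outcome} blocks every backdoor path, so it is the unique smallest valid adjustment set.

{Adherence, Outcome}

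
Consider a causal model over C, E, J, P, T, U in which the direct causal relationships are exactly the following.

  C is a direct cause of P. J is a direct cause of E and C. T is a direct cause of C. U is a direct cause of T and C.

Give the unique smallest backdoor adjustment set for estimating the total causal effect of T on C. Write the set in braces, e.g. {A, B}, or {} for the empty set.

Variables eligible for adjustment (non-descendants of T, excluding T and C): {E, J, U}.
Backdoor paths from T to C:
  P1: T <- U -> C
The empty set is not sufficient: P1 (T <- U -> C) has no collider blocking it and no conditioned non-collider, so it is open.
Try {U}:
  P1: blocked at fork node U ∈ conditioning set.
{U} contains no descendant of T and blocks every backdoor path.
No other singleton works — e.g. {J} leaves P1 open — so {U} is the unique smallest valid adjustment set.

{U}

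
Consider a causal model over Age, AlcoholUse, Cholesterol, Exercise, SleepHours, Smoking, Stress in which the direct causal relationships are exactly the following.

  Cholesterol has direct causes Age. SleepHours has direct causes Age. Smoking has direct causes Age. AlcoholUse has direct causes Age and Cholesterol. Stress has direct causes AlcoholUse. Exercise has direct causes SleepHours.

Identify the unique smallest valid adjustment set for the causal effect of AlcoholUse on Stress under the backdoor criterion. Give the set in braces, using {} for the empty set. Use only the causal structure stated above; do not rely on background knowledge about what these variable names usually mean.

{}

Variables eligible for adjustment (non-descendants of AlcoholUse, excluding AlcoholUse and Stress): {Age, Cholesterol, Exercise, SleepHours, Smoking}.
Backdoor paths from AlcoholUse to Stress:
  (none)
With no backdoor paths the empty set already satisfies the criterion, and it is trivially minimal.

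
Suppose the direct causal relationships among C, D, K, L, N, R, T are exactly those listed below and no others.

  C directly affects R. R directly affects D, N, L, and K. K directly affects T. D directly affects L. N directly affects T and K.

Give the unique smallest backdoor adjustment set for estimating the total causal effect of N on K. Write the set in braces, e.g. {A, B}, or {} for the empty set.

Variables eligible for adjustment (non-descendants of N, excluding N and K): {C, D, L, R}.
Backdoor paths from N to K:
  P1: N <- R -> K
The empty set is not sufficient: P1 (N <- R -> K) has no collider blocking it and no conditioned non-collider, so it is open.
Try {R}:
  P1: blocked at fork node R ∈ conditioning set.
{R} contains no descendant of N and blocks every backdoor path.
No other singleton works — e.g. {C} leaves P1 open — so {R} is the unique smallest valid adjustment set.

{R}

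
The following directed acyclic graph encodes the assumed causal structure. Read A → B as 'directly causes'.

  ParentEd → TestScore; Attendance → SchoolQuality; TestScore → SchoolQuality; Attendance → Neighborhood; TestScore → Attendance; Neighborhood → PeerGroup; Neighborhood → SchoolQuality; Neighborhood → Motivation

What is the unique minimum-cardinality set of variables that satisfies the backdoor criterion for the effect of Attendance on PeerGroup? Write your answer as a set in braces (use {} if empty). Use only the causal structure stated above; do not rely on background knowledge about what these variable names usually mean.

{}

Variables eligible for adjustment (non-descendants of Attendance, excluding Attendance and PeerGroup): {ParentEd, TestScore}.
Backdoor paths from Attendance to PeerGroup:
  P1: Attendance <- TestScore -> SchoolQuality <- Neighborhood -> PeerGroup
Each backdoor path contains an unconditioned collider, so every path is already blocked with the empty conditioning set:
  P1: blocked at collider SchoolQuality (neither it nor any descendant is in the conditioning set).
The empty set is therefore the unique smallest valid set.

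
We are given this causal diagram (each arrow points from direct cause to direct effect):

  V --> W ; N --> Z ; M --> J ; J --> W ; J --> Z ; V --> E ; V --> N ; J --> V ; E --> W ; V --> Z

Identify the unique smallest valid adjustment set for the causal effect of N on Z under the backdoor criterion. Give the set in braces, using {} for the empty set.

Variables eligible for adjustment (non-descendants of N, excluding N and Z): {E, J, M, V, W}.
Backdoor paths from N to Z:
  P1: N <- V <- J -> Z
  P2: N <- V -> Z
  P3: N <- V -> E -> W <- J -> Z
  P4: N <- V -> W <- J -> Z
The empty set is not sufficient: P1 (N <- V <- J -> Z) has no collider blocking it and no conditioned non-collider, so it is open.
Try {V}:
  P1: blocked at chain node V ∈ conditioning set.
  P2: blocked at fork node V ∈ conditioning set.
  P3: blocked at fork node V ∈ conditioning set.
  P4: blocked at fork node V ∈ conditioning set.
{V} contains no descendant of N and blocks every backdoor path.
No other singleton works — e.g. {M} leaves P1 open — so {V} is the unique smallest valid adjustment set.

{V}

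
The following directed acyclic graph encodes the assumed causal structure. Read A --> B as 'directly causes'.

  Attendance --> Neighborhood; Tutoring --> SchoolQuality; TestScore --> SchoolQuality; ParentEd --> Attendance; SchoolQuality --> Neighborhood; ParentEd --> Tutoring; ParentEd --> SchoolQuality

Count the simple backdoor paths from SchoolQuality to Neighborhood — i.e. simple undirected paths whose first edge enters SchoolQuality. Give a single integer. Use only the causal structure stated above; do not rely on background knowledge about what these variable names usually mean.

2

A backdoor path from SchoolQuality to Neighborhood is any simple undirected path whose first edge points into SchoolQuality (i.e. leaves SchoolQuality via a parent).
Parents of SchoolQuality: {ParentEd, TestScore, Tutoring}.
Enumerating:
  P1: SchoolQuality <- ParentEd -> Attendance -> Neighborhood
  P2: SchoolQuality <- Tutoring <- ParentEd -> Attendance -> Neighborhood
That exhausts the simple backdoor paths. Count: 2.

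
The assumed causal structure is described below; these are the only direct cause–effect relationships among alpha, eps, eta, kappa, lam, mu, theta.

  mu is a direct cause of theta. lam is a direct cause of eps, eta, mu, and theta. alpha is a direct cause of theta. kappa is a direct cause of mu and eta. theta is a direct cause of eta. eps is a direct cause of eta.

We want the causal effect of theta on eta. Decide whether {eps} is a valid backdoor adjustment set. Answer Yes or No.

No

Backdoor paths from theta to eta (paths whose first edge points into theta):
  P1: theta <- lam -> mu <- kappa -> eta
  P2: theta <- lam -> eps -> eta
  P3: theta <- lam -> eta
  P4: theta <- mu <- kappa -> eta
  P5: theta <- mu <- lam -> eps -> eta
  P6: theta <- mu <- lam -> eta
Condition 1 (no descendant of theta in the set): holds — descendants of theta are {eta}; none are in {eps}.
Condition 2 (every backdoor path blocked by {eps}):
  P1: blocked at collider mu (neither it nor any descendant is in the conditioning set).
  P2: blocked at chain node eps ∈ conditioning set.
  P3: open — no interior node is in the conditioning set.
  P4: open — no interior node is in the conditioning set.
  P5: blocked at chain node eps ∈ conditioning set.
  P6: open — no interior node is in the conditioning set.
{eps} does not satisfy the backdoor criterion.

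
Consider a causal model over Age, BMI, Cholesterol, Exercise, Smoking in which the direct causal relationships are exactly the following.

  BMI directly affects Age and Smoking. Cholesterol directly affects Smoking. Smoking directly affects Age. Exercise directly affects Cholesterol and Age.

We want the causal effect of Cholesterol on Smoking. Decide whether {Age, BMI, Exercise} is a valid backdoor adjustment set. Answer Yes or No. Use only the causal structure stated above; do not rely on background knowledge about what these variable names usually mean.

Backdoor paths from Cholesterol to Smoking (paths whose first edge points into Cholesterol):
  P1: Cholesterol <- Exercise -> Age <- BMI -> Smoking
  P2: Cholesterol <- Exercise -> Age <- Smoking
Condition 1 (no descendant of Cholesterol in the set): FAILS — Age is a descendant of Cholesterol.
Condition 2 (every backdoor path blocked by {Age, BMI, Exercise}):
  P1: blocked at fork node Exercise ∈ conditioning set.
  P2: blocked at fork node Exercise ∈ conditioning set.
{Age, BMI, Exercise} does not satisfy the backdoor criterion.

No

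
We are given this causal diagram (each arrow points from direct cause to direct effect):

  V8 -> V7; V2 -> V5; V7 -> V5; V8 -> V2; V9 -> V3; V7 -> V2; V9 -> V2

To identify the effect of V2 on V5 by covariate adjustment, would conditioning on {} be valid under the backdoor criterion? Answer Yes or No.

Backdoor paths from V2 to V5 (paths whose first edge points into V2):
  P1: V2 <- V8 -> V7 -> V5
  P2: V2 <- V7 -> V5
Condition 1 (no descendant of V2 in the set): holds — descendants of V2 are {V5}; none are in {}.
Condition 2 (every backdoor path blocked by {}):
  P1: open — no interior node is in the conditioning set.
  P2: open — no interior node is in the conditioning set.
{} does not satisfy the backdoor criterion.

No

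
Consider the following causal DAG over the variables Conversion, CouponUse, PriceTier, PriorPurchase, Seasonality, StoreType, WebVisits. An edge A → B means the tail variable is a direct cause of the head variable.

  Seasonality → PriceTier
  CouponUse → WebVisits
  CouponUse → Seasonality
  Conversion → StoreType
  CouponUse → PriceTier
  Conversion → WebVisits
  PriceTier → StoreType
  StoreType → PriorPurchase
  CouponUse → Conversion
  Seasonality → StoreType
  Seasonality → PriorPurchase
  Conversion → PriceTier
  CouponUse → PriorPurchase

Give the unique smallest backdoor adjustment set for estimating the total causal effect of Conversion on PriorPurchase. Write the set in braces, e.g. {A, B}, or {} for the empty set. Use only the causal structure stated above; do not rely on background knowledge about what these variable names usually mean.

{CouponUse}

Variables eligible for adjustment (non-descendants of Conversion, excluding Conversion and PriorPurchase): {CouponUse, Seasonality}.
Backdoor paths from Conversion to PriorPurchase:
  P1: Conversion <- CouponUse -> Seasonality -> PriceTier -> StoreType -> PriorPurchase
  P2: Conversion <- CouponUse -> Seasonality -> StoreType -> PriorPurchase
  P3: Conversion <- CouponUse -> Seasonality -> PriorPurchase
  P4: Conversion <- CouponUse -> PriceTier <- Seasonality -> StoreType -> PriorPurchase
  P5: Conversion <- CouponUse -> PriceTier <- Seasonality -> PriorPurchase
  P6: Conversion <- CouponUse -> PriceTier -> StoreType <- Seasonality -> PriorPurchase
  P7: Conversion <- CouponUse -> PriceTier -> StoreType -> PriorPurchase
  P8: Conversion <- CouponUse -> PriorPurchase
The empty set is not sufficient: P1 (Conversion <- CouponUse -> Seasonality -> PriceTier -> StoreType -> PriorPurchase) has no collider blocking it and no conditioned non-collider, so it is open.
Try {CouponUse}:
  P1: blocked at fork node CouponUse ∈ conditioning set.
  P2: blocked at fork node CouponUse ∈ conditioning set.
  P3: blocked at fork node CouponUse ∈ conditioning set.
  P4: blocked at fork node CouponUse ∈ conditioning set.
  P5: blocked at fork node CouponUse ∈ conditioning set.
  P6: blocked at fork node CouponUse ∈ conditioning set.
  P7: blocked at fork node CouponUse ∈ conditioning set.
  P8: blocked at fork node CouponUse ∈ conditioning set.
{CouponUse} contains no descendant of Conversion and blocks every backdoor path.
No other singleton works — e.g. {Seasonality} leaves P7 open — so {CouponUse} is the unique smallest valid adjustment set.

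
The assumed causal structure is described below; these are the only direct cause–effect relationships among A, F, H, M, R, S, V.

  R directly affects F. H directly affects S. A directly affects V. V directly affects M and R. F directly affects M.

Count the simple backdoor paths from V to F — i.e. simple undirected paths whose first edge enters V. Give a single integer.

A backdoor path from V to F is any simple undirected path whose first edge points into V (i.e. leaves V via a parent).
Parents of V: {A}.
No simple path from any parent of V reaches F without revisiting V, so there are no backdoor paths.

0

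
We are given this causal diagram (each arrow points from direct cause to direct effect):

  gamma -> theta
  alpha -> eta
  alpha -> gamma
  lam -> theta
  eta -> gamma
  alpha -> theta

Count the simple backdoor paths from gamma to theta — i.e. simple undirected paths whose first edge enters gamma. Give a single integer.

2

A backdoor path from gamma to theta is any simple undirected path whose first edge points into gamma (i.e. leaves gamma via a parent).
Parents of gamma: {alpha, eta}.
Enumerating:
  P1: gamma <- alpha -> theta
  P2: gamma <- eta <- alpha -> theta
That exhausts the simple backdoor paths. Count: 2.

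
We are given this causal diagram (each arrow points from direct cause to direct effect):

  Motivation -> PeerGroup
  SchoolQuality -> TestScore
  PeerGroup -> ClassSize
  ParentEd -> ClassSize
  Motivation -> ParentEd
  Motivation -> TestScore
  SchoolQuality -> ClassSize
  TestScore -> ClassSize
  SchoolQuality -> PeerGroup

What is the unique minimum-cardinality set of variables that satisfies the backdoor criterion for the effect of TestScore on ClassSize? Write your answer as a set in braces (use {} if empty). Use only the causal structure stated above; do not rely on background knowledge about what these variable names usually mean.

Variables eligible for adjustment (non-descendants of TestScore, excluding TestScore and ClassSize): {Motivation, ParentEd, PeerGroup, SchoolQuality}.
Backdoor paths from TestScore to ClassSize:
  P1: TestScore <- SchoolQuality -> PeerGroup <- Motivation -> ParentEd -> ClassSize
  P2: TestScore <- SchoolQuality -> PeerGroup -> ClassSize
  P3: TestScore <- SchoolQuality -> ClassSize
  P4: TestScore <- Motivation -> ParentEd -> ClassSize
  P5: TestScore <- Motivation -> PeerGroup <- SchoolQuality -> ClassSize
  P6: TestScore <- Motivation -> PeerGroup -> ClassSize
The empty set is not sufficient: P2 (TestScore <- SchoolQuality -> PeerGroup -> ClassSize) has no collider blocking it and no conditioned non-collider, so it is open.
Try {Motivation, SchoolQuality}:
  P1: blocked at fork node SchoolQuality ∈ conditioning set.
  P2: blocked at fork node SchoolQuality ∈ conditioning set.
  P3: blocked at fork node SchoolQuality ∈ conditioning set.
  P4: blocked at fork node Motivation ∈ conditioning set.
  P5: blocked at fork node Motivation ∈ conditioning set.
  P6: blocked at fork node Motivation ∈ conditioning set.
{Motivation, SchoolQuality} contains no descendant of TestScore and blocks every backdoor path.
Every element of {Motivation, SchoolQuality} is needed (dropping Motivation leaves P4 open; dropping SchoolQuality leaves P2 open), so no proper subset is valid.
Among all size-2 subsets of the eligible variables, only {Motivation, SchoolQuality} blocks every backdoor path, so it is the unique smallest valid adjustment set.

{Motivation, SchoolQuality}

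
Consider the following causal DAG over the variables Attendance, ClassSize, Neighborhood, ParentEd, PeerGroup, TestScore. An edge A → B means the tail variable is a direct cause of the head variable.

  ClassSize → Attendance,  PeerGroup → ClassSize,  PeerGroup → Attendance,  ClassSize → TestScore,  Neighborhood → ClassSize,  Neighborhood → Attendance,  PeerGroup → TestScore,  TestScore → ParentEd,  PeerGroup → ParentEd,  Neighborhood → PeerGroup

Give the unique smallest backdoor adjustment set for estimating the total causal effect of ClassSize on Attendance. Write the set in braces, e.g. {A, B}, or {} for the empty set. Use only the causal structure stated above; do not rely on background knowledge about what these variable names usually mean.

{Neighborhood, PeerGroup}

Variables eligible for adjustment (non-descendants of ClassSize, excluding ClassSize and Attendance): {Neighborhood, PeerGroup}.
Backdoor paths from ClassSize to Attendance:
  P1: ClassSize <- Neighborhood -> PeerGroup -> Attendance
  P2: ClassSize <- Neighborhood -> Attendance
  P3: ClassSize <- PeerGroup <- Neighborhood -> Attendance
  P4: ClassSize <- PeerGroup -> Attendance
The empty set is not sufficient: P1 (ClassSize <- Neighborhood -> PeerGroup -> Attendance) has no collider blocking it and no conditioned non-collider, so it is open.
Try {Neighborhood, PeerGroup}:
  P1: blocked at fork node Neighborhood ∈ conditioning set.
  P2: blocked at fork node Neighborhood ∈ conditioning set.
  P3: blocked at chain node PeerGroup ∈ conditioning set.
  P4: blocked at fork node PeerGroup ∈ conditioning set.
{Neighborhood, PeerGroup} contains no descendant of ClassSize and blocks every backdoor path.
Every element of {Neighborhood, PeerGroup} is needed (dropping Neighborhood leaves P2 open; dropping PeerGroup leaves P4 open), so no proper subset is valid.
Among all size-2 subsets of the eligible variables, only {Neighborhood, PeerGroup} blocks every backdoor path, so it is the unique smallest valid adjustment set.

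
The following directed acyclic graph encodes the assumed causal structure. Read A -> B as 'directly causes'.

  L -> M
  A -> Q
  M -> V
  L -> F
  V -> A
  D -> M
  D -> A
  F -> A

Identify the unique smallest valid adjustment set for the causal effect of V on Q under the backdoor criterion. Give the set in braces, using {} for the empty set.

Variables eligible for adjustment (non-descendants of V, excluding V and Q): {D, F, L, M}.
Backdoor paths from V to Q:
  P1: V <- M <- L -> F -> A -> Q
  P2: V <- M <- D -> A -> Q
The empty set is not sufficient: P1 (V <- M <- L -> F -> A -> Q) has no collider blocking it and no conditioned non-collider, so it is open.
Try {M}:
  P1: blocked at chain node M ∈ conditioning set.
  P2: blocked at chain node M ∈ conditioning set.
{M} contains no descendant of V and blocks every backdoor path.
No other singleton works — e.g. {L} leaves P2 open — so {M} is the unique smallest valid adjustment set.

{M}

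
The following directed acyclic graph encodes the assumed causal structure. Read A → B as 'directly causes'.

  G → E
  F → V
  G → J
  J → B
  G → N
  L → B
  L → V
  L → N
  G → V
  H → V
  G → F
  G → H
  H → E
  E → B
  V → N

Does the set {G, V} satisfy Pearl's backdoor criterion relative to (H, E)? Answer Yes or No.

No

Backdoor paths from H to E (paths whose first edge points into H):
  P1: H <- G -> J -> B <- E
  P2: H <- G -> F -> V <- L -> B <- E
  P3: H <- G -> F -> V -> N <- L -> B <- E
  P4: H <- G -> E
  P5: H <- G -> V <- L -> B <- E
  P6: H <- G -> V -> N <- L -> B <- E
  P7: H <- G -> N <- L -> B <- E
  P8: H <- G -> N <- V <- L -> B <- E
Condition 1 (no descendant of H in the set): FAILS — V is a descendant of H.
Condition 2 (every backdoor path blocked by {G, V}):
  P1: blocked at fork node G ∈ conditioning set.
  P2: blocked at fork node G ∈ conditioning set.
  P3: blocked at fork node G ∈ conditioning set.
  P4: blocked at fork node G ∈ conditioning set.
  P5: blocked at fork node G ∈ conditioning set.
  P6: blocked at fork node G ∈ conditioning set.
  P7: blocked at fork node G ∈ conditioning set.
  P8: blocked at fork node G ∈ conditioning set.
{G, V} does not satisfy the backdoor criterion.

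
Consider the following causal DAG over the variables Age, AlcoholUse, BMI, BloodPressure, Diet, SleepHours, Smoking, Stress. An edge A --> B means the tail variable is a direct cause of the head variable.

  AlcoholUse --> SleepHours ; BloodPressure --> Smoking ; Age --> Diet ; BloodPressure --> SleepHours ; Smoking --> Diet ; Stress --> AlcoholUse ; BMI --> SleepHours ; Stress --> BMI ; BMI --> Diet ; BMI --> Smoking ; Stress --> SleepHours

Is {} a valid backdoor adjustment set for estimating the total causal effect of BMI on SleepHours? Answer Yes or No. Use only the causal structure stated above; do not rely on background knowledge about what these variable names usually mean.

Backdoor paths from BMI to SleepHours (paths whose first edge points into BMI):
  P1: BMI <- Stress -> AlcoholUse -> SleepHours
  P2: BMI <- Stress -> SleepHours
Condition 1 (no descendant of BMI in the set): holds — descendants of BMI are {Diet, SleepHours, Smoking}; none are in {}.
Condition 2 (every backdoor path blocked by {}):
  P1: open — no interior node is in the conditioning set.
  P2: open — no interior node is in the conditioning set.
{} does not satisfy the backdoor criterion.

No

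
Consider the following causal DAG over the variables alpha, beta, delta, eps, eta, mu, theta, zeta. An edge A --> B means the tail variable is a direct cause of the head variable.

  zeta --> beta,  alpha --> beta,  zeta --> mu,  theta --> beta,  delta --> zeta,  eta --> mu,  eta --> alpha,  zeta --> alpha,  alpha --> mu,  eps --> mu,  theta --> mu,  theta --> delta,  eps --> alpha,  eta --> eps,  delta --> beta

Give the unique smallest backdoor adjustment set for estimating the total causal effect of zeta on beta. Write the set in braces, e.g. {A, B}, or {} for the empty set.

{delta}

Variables eligible for adjustment (non-descendants of zeta, excluding zeta and beta): {delta, eps, eta, theta}.
Backdoor paths from zeta to beta:
  P1: zeta <- delta <- theta -> beta
  P2: zeta <- delta <- theta -> mu <- eta -> eps -> alpha -> beta
  P3: zeta <- delta <- theta -> mu <- eta -> alpha -> beta
  P4: zeta <- delta <- theta -> mu <- eps <- eta -> alpha -> beta
  P5: zeta <- delta <- theta -> mu <- eps -> alpha -> beta
  P6: zeta <- delta <- theta -> mu <- alpha -> beta
  P7: zeta <- delta -> beta
The empty set is not sufficient: P1 (zeta <- delta <- theta -> beta) has no collider blocking it and no conditioned non-collider, so it is open.
Try {delta}:
  P1: blocked at chain node delta ∈ conditioning set.
  P2: blocked at chain node delta ∈ conditioning set.
  P3: blocked at chain node delta ∈ conditioning set.
  P4: blocked at chain node delta ∈ conditioning set.
  P5: blocked at chain node delta ∈ conditioning set.
  P6: blocked at chain node delta ∈ conditioning set.
  P7: blocked at fork node delta ∈ conditioning set.
{delta} contains no descendant of zeta and blocks every backdoor path.
No other singleton works — e.g. {eta} leaves P1 open — so {delta} is the unique smallest valid adjustment set.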